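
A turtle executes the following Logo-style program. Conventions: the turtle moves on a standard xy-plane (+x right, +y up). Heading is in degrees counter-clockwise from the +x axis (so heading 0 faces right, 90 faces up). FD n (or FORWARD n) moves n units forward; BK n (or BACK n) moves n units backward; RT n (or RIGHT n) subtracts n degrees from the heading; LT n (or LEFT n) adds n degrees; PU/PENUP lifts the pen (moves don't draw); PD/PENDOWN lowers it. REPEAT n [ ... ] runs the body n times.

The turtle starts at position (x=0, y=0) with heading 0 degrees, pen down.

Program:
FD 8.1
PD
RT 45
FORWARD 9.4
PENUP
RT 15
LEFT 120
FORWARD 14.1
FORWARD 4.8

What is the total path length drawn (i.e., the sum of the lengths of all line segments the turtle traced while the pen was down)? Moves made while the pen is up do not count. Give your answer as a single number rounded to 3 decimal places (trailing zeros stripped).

Answer: 17.5

Derivation:
Executing turtle program step by step:
Start: pos=(0,0), heading=0, pen down
FD 8.1: (0,0) -> (8.1,0) [heading=0, draw]
PD: pen down
RT 45: heading 0 -> 315
FD 9.4: (8.1,0) -> (14.747,-6.647) [heading=315, draw]
PU: pen up
RT 15: heading 315 -> 300
LT 120: heading 300 -> 60
FD 14.1: (14.747,-6.647) -> (21.797,5.564) [heading=60, move]
FD 4.8: (21.797,5.564) -> (24.197,9.721) [heading=60, move]
Final: pos=(24.197,9.721), heading=60, 2 segment(s) drawn

Segment lengths:
  seg 1: (0,0) -> (8.1,0), length = 8.1
  seg 2: (8.1,0) -> (14.747,-6.647), length = 9.4
Total = 17.5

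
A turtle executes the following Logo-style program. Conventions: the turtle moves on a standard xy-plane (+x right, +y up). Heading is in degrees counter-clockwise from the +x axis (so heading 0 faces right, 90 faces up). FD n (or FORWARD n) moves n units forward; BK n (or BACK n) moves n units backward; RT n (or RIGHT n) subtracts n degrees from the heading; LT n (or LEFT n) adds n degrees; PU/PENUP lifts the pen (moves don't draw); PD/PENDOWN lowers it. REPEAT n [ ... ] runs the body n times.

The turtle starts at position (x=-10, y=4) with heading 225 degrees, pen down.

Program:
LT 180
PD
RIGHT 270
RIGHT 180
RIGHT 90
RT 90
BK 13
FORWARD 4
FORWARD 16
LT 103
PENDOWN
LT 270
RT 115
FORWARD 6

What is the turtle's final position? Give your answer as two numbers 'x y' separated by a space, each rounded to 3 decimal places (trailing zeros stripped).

Executing turtle program step by step:
Start: pos=(-10,4), heading=225, pen down
LT 180: heading 225 -> 45
PD: pen down
RT 270: heading 45 -> 135
RT 180: heading 135 -> 315
RT 90: heading 315 -> 225
RT 90: heading 225 -> 135
BK 13: (-10,4) -> (-0.808,-5.192) [heading=135, draw]
FD 4: (-0.808,-5.192) -> (-3.636,-2.364) [heading=135, draw]
FD 16: (-3.636,-2.364) -> (-14.95,8.95) [heading=135, draw]
LT 103: heading 135 -> 238
PD: pen down
LT 270: heading 238 -> 148
RT 115: heading 148 -> 33
FD 6: (-14.95,8.95) -> (-9.918,12.218) [heading=33, draw]
Final: pos=(-9.918,12.218), heading=33, 4 segment(s) drawn

Answer: -9.918 12.218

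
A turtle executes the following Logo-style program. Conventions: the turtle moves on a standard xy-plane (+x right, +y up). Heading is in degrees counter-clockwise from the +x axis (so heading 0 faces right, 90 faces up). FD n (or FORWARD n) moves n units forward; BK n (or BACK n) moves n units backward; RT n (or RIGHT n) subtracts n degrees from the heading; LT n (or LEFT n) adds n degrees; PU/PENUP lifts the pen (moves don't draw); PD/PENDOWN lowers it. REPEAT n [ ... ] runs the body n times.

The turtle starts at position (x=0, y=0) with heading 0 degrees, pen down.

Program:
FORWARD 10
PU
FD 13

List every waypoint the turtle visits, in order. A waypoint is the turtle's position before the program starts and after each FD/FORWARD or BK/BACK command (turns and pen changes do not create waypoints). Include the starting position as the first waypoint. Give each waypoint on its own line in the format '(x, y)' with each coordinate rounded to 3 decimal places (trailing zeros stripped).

Answer: (0, 0)
(10, 0)
(23, 0)

Derivation:
Executing turtle program step by step:
Start: pos=(0,0), heading=0, pen down
FD 10: (0,0) -> (10,0) [heading=0, draw]
PU: pen up
FD 13: (10,0) -> (23,0) [heading=0, move]
Final: pos=(23,0), heading=0, 1 segment(s) drawn
Waypoints (3 total):
(0, 0)
(10, 0)
(23, 0)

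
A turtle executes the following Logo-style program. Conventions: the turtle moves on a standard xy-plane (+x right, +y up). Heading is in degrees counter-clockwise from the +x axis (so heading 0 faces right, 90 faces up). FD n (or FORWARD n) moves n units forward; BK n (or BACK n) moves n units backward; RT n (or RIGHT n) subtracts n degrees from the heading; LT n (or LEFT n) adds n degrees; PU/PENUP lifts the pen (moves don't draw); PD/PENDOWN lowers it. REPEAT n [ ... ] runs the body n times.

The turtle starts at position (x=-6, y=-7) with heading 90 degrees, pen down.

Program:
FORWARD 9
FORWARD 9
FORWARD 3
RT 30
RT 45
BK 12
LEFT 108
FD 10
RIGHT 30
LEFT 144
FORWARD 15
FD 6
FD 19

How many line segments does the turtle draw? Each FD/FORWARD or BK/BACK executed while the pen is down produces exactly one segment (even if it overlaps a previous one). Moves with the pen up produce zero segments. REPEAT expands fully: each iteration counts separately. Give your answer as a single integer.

Answer: 8

Derivation:
Executing turtle program step by step:
Start: pos=(-6,-7), heading=90, pen down
FD 9: (-6,-7) -> (-6,2) [heading=90, draw]
FD 9: (-6,2) -> (-6,11) [heading=90, draw]
FD 3: (-6,11) -> (-6,14) [heading=90, draw]
RT 30: heading 90 -> 60
RT 45: heading 60 -> 15
BK 12: (-6,14) -> (-17.591,10.894) [heading=15, draw]
LT 108: heading 15 -> 123
FD 10: (-17.591,10.894) -> (-23.038,19.281) [heading=123, draw]
RT 30: heading 123 -> 93
LT 144: heading 93 -> 237
FD 15: (-23.038,19.281) -> (-31.207,6.701) [heading=237, draw]
FD 6: (-31.207,6.701) -> (-34.475,1.669) [heading=237, draw]
FD 19: (-34.475,1.669) -> (-44.823,-14.266) [heading=237, draw]
Final: pos=(-44.823,-14.266), heading=237, 8 segment(s) drawn
Segments drawn: 8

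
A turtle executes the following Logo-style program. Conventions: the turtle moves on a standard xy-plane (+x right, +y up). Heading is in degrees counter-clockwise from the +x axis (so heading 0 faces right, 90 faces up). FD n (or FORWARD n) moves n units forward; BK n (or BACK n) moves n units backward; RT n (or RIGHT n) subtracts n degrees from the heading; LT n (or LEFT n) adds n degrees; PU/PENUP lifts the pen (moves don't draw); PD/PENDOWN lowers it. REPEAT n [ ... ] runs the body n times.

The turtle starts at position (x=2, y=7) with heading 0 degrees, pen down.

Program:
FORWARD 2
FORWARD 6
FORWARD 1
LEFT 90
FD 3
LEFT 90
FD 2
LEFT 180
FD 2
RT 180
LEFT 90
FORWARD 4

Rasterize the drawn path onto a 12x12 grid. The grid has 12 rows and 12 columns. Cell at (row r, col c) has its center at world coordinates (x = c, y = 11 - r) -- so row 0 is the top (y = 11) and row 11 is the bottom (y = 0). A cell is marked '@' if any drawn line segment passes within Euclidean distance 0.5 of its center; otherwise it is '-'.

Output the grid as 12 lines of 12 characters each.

Answer: ------------
---------@@@
-----------@
-----------@
--@@@@@@@@@@
-----------@
------------
------------
------------
------------
------------
------------

Derivation:
Segment 0: (2,7) -> (4,7)
Segment 1: (4,7) -> (10,7)
Segment 2: (10,7) -> (11,7)
Segment 3: (11,7) -> (11,10)
Segment 4: (11,10) -> (9,10)
Segment 5: (9,10) -> (11,10)
Segment 6: (11,10) -> (11,6)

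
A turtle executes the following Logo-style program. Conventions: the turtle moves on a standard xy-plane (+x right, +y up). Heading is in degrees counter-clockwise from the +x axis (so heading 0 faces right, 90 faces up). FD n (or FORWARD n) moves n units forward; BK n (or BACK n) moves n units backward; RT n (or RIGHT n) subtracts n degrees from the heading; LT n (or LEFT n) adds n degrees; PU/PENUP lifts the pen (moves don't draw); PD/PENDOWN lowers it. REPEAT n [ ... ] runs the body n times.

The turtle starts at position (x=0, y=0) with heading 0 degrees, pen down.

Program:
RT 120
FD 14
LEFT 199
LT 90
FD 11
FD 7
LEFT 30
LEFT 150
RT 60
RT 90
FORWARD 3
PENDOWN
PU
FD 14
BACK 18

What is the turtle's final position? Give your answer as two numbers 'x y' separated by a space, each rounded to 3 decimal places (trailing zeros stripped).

Answer: -23.724 -8.364

Derivation:
Executing turtle program step by step:
Start: pos=(0,0), heading=0, pen down
RT 120: heading 0 -> 240
FD 14: (0,0) -> (-7,-12.124) [heading=240, draw]
LT 199: heading 240 -> 79
LT 90: heading 79 -> 169
FD 11: (-7,-12.124) -> (-17.798,-10.025) [heading=169, draw]
FD 7: (-17.798,-10.025) -> (-24.669,-8.69) [heading=169, draw]
LT 30: heading 169 -> 199
LT 150: heading 199 -> 349
RT 60: heading 349 -> 289
RT 90: heading 289 -> 199
FD 3: (-24.669,-8.69) -> (-27.506,-9.666) [heading=199, draw]
PD: pen down
PU: pen up
FD 14: (-27.506,-9.666) -> (-40.743,-14.224) [heading=199, move]
BK 18: (-40.743,-14.224) -> (-23.724,-8.364) [heading=199, move]
Final: pos=(-23.724,-8.364), heading=199, 4 segment(s) drawn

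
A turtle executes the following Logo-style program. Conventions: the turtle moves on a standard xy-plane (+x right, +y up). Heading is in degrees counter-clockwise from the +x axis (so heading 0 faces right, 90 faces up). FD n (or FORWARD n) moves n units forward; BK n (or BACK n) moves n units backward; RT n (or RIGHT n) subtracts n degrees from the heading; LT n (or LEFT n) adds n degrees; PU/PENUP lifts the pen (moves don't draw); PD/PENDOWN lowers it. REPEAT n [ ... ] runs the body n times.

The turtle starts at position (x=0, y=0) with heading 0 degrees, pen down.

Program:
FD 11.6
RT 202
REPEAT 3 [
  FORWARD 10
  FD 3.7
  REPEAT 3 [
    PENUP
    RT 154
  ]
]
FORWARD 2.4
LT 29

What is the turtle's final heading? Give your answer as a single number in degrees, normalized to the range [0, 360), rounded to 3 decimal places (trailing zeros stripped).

Answer: 241

Derivation:
Executing turtle program step by step:
Start: pos=(0,0), heading=0, pen down
FD 11.6: (0,0) -> (11.6,0) [heading=0, draw]
RT 202: heading 0 -> 158
REPEAT 3 [
  -- iteration 1/3 --
  FD 10: (11.6,0) -> (2.328,3.746) [heading=158, draw]
  FD 3.7: (2.328,3.746) -> (-1.102,5.132) [heading=158, draw]
  REPEAT 3 [
    -- iteration 1/3 --
    PU: pen up
    RT 154: heading 158 -> 4
    -- iteration 2/3 --
    PU: pen up
    RT 154: heading 4 -> 210
    -- iteration 3/3 --
    PU: pen up
    RT 154: heading 210 -> 56
  ]
  -- iteration 2/3 --
  FD 10: (-1.102,5.132) -> (4.49,13.422) [heading=56, move]
  FD 3.7: (4.49,13.422) -> (6.559,16.49) [heading=56, move]
  REPEAT 3 [
    -- iteration 1/3 --
    PU: pen up
    RT 154: heading 56 -> 262
    -- iteration 2/3 --
    PU: pen up
    RT 154: heading 262 -> 108
    -- iteration 3/3 --
    PU: pen up
    RT 154: heading 108 -> 314
  ]
  -- iteration 3/3 --
  FD 10: (6.559,16.49) -> (13.505,9.297) [heading=314, move]
  FD 3.7: (13.505,9.297) -> (16.075,6.635) [heading=314, move]
  REPEAT 3 [
    -- iteration 1/3 --
    PU: pen up
    RT 154: heading 314 -> 160
    -- iteration 2/3 --
    PU: pen up
    RT 154: heading 160 -> 6
    -- iteration 3/3 --
    PU: pen up
    RT 154: heading 6 -> 212
  ]
]
FD 2.4: (16.075,6.635) -> (14.04,5.363) [heading=212, move]
LT 29: heading 212 -> 241
Final: pos=(14.04,5.363), heading=241, 3 segment(s) drawn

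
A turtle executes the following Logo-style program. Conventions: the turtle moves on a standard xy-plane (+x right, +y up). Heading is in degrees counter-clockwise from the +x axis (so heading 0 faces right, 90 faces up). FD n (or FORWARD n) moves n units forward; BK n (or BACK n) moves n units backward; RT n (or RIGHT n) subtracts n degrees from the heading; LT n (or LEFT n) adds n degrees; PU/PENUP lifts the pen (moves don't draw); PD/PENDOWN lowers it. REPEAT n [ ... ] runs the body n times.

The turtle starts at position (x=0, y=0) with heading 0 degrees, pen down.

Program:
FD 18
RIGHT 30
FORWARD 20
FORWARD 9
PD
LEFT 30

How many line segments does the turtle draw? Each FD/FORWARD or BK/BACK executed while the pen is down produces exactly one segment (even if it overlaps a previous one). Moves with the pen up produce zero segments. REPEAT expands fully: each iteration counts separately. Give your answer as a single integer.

Answer: 3

Derivation:
Executing turtle program step by step:
Start: pos=(0,0), heading=0, pen down
FD 18: (0,0) -> (18,0) [heading=0, draw]
RT 30: heading 0 -> 330
FD 20: (18,0) -> (35.321,-10) [heading=330, draw]
FD 9: (35.321,-10) -> (43.115,-14.5) [heading=330, draw]
PD: pen down
LT 30: heading 330 -> 0
Final: pos=(43.115,-14.5), heading=0, 3 segment(s) drawn
Segments drawn: 3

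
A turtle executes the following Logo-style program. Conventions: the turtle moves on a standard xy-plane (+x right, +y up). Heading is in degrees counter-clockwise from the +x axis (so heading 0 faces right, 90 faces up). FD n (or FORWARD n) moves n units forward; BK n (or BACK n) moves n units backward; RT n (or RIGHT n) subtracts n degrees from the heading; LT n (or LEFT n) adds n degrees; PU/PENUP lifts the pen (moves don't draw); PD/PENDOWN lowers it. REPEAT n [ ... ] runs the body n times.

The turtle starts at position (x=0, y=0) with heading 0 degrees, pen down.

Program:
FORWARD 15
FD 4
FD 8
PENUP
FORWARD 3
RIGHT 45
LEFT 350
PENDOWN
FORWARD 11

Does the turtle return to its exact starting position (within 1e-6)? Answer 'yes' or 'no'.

Executing turtle program step by step:
Start: pos=(0,0), heading=0, pen down
FD 15: (0,0) -> (15,0) [heading=0, draw]
FD 4: (15,0) -> (19,0) [heading=0, draw]
FD 8: (19,0) -> (27,0) [heading=0, draw]
PU: pen up
FD 3: (27,0) -> (30,0) [heading=0, move]
RT 45: heading 0 -> 315
LT 350: heading 315 -> 305
PD: pen down
FD 11: (30,0) -> (36.309,-9.011) [heading=305, draw]
Final: pos=(36.309,-9.011), heading=305, 4 segment(s) drawn

Start position: (0, 0)
Final position: (36.309, -9.011)
Distance = 37.411; >= 1e-6 -> NOT closed

Answer: no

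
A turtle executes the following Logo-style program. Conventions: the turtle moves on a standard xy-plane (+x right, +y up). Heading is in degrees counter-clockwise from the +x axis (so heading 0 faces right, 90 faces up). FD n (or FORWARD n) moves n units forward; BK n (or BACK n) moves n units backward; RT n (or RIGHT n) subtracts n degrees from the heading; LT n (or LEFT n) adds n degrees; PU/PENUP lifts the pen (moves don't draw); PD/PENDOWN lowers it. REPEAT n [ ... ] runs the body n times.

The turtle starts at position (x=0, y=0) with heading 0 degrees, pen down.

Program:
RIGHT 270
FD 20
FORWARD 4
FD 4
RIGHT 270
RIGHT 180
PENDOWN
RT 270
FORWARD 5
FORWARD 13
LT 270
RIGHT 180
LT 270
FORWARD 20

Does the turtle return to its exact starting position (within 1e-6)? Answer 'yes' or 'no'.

Answer: no

Derivation:
Executing turtle program step by step:
Start: pos=(0,0), heading=0, pen down
RT 270: heading 0 -> 90
FD 20: (0,0) -> (0,20) [heading=90, draw]
FD 4: (0,20) -> (0,24) [heading=90, draw]
FD 4: (0,24) -> (0,28) [heading=90, draw]
RT 270: heading 90 -> 180
RT 180: heading 180 -> 0
PD: pen down
RT 270: heading 0 -> 90
FD 5: (0,28) -> (0,33) [heading=90, draw]
FD 13: (0,33) -> (0,46) [heading=90, draw]
LT 270: heading 90 -> 0
RT 180: heading 0 -> 180
LT 270: heading 180 -> 90
FD 20: (0,46) -> (0,66) [heading=90, draw]
Final: pos=(0,66), heading=90, 6 segment(s) drawn

Start position: (0, 0)
Final position: (0, 66)
Distance = 66; >= 1e-6 -> NOT closed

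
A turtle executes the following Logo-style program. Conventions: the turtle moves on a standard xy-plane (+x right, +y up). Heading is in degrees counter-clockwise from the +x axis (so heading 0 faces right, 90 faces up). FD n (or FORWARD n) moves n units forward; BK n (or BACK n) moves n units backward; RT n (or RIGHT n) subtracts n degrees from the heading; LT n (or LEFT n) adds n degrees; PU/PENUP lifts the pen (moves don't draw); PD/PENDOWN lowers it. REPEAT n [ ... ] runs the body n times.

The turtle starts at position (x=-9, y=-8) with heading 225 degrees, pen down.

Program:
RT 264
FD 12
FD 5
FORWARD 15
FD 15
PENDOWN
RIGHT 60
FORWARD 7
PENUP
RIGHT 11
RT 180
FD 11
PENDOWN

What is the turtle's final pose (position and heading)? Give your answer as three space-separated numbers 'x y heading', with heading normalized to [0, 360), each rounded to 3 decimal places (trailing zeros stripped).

Answer: 30.193 -34.155 70

Derivation:
Executing turtle program step by step:
Start: pos=(-9,-8), heading=225, pen down
RT 264: heading 225 -> 321
FD 12: (-9,-8) -> (0.326,-15.552) [heading=321, draw]
FD 5: (0.326,-15.552) -> (4.211,-18.698) [heading=321, draw]
FD 15: (4.211,-18.698) -> (15.869,-28.138) [heading=321, draw]
FD 15: (15.869,-28.138) -> (27.526,-37.578) [heading=321, draw]
PD: pen down
RT 60: heading 321 -> 261
FD 7: (27.526,-37.578) -> (26.431,-44.492) [heading=261, draw]
PU: pen up
RT 11: heading 261 -> 250
RT 180: heading 250 -> 70
FD 11: (26.431,-44.492) -> (30.193,-34.155) [heading=70, move]
PD: pen down
Final: pos=(30.193,-34.155), heading=70, 5 segment(s) drawn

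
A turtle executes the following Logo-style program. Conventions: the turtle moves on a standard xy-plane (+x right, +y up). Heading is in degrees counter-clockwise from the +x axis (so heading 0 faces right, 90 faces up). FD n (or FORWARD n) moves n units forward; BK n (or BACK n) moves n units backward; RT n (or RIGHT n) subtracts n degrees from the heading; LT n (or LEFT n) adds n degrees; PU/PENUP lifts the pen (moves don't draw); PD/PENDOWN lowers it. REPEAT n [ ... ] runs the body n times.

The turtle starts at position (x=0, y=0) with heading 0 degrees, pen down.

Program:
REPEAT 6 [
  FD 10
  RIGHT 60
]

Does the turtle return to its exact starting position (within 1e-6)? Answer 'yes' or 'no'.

Answer: yes

Derivation:
Executing turtle program step by step:
Start: pos=(0,0), heading=0, pen down
REPEAT 6 [
  -- iteration 1/6 --
  FD 10: (0,0) -> (10,0) [heading=0, draw]
  RT 60: heading 0 -> 300
  -- iteration 2/6 --
  FD 10: (10,0) -> (15,-8.66) [heading=300, draw]
  RT 60: heading 300 -> 240
  -- iteration 3/6 --
  FD 10: (15,-8.66) -> (10,-17.321) [heading=240, draw]
  RT 60: heading 240 -> 180
  -- iteration 4/6 --
  FD 10: (10,-17.321) -> (0,-17.321) [heading=180, draw]
  RT 60: heading 180 -> 120
  -- iteration 5/6 --
  FD 10: (0,-17.321) -> (-5,-8.66) [heading=120, draw]
  RT 60: heading 120 -> 60
  -- iteration 6/6 --
  FD 10: (-5,-8.66) -> (0,0) [heading=60, draw]
  RT 60: heading 60 -> 0
]
Final: pos=(0,0), heading=0, 6 segment(s) drawn

Start position: (0, 0)
Final position: (0, 0)
Distance = 0; < 1e-6 -> CLOSED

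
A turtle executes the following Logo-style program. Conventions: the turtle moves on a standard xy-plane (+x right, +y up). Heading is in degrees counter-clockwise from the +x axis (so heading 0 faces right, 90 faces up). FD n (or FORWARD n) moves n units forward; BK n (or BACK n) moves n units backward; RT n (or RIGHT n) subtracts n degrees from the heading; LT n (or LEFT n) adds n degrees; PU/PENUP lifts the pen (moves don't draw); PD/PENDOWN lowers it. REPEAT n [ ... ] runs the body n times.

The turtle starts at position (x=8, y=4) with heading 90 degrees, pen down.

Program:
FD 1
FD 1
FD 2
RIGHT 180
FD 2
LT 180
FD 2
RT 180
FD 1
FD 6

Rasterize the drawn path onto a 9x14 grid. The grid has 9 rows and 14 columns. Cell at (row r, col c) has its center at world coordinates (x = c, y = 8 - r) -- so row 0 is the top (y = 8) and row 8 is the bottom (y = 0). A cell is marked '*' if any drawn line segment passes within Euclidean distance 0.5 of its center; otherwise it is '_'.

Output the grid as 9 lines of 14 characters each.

Answer: ________*_____
________*_____
________*_____
________*_____
________*_____
________*_____
________*_____
________*_____
______________

Derivation:
Segment 0: (8,4) -> (8,5)
Segment 1: (8,5) -> (8,6)
Segment 2: (8,6) -> (8,8)
Segment 3: (8,8) -> (8,6)
Segment 4: (8,6) -> (8,8)
Segment 5: (8,8) -> (8,7)
Segment 6: (8,7) -> (8,1)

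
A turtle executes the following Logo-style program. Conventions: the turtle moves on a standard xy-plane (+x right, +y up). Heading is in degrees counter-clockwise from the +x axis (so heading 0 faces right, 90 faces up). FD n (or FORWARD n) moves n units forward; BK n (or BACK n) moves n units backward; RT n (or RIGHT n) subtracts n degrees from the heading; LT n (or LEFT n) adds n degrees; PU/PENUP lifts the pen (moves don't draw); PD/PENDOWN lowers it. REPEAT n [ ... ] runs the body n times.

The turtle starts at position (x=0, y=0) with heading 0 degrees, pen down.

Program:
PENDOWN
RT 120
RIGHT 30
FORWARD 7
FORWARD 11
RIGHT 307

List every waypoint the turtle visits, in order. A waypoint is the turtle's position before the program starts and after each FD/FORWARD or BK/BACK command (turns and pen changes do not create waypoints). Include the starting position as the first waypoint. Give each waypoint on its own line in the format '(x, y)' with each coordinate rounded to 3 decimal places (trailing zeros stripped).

Executing turtle program step by step:
Start: pos=(0,0), heading=0, pen down
PD: pen down
RT 120: heading 0 -> 240
RT 30: heading 240 -> 210
FD 7: (0,0) -> (-6.062,-3.5) [heading=210, draw]
FD 11: (-6.062,-3.5) -> (-15.588,-9) [heading=210, draw]
RT 307: heading 210 -> 263
Final: pos=(-15.588,-9), heading=263, 2 segment(s) drawn
Waypoints (3 total):
(0, 0)
(-6.062, -3.5)
(-15.588, -9)

Answer: (0, 0)
(-6.062, -3.5)
(-15.588, -9)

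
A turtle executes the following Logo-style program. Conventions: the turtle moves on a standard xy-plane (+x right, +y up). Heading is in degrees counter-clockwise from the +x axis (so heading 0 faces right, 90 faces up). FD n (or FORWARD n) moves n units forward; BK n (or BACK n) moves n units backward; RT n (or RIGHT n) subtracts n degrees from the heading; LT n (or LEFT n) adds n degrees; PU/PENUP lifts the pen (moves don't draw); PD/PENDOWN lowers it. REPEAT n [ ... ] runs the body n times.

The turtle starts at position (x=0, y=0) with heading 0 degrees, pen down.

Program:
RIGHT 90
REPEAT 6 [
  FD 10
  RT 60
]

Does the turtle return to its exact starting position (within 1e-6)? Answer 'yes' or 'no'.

Answer: yes

Derivation:
Executing turtle program step by step:
Start: pos=(0,0), heading=0, pen down
RT 90: heading 0 -> 270
REPEAT 6 [
  -- iteration 1/6 --
  FD 10: (0,0) -> (0,-10) [heading=270, draw]
  RT 60: heading 270 -> 210
  -- iteration 2/6 --
  FD 10: (0,-10) -> (-8.66,-15) [heading=210, draw]
  RT 60: heading 210 -> 150
  -- iteration 3/6 --
  FD 10: (-8.66,-15) -> (-17.321,-10) [heading=150, draw]
  RT 60: heading 150 -> 90
  -- iteration 4/6 --
  FD 10: (-17.321,-10) -> (-17.321,0) [heading=90, draw]
  RT 60: heading 90 -> 30
  -- iteration 5/6 --
  FD 10: (-17.321,0) -> (-8.66,5) [heading=30, draw]
  RT 60: heading 30 -> 330
  -- iteration 6/6 --
  FD 10: (-8.66,5) -> (0,0) [heading=330, draw]
  RT 60: heading 330 -> 270
]
Final: pos=(0,0), heading=270, 6 segment(s) drawn

Start position: (0, 0)
Final position: (0, 0)
Distance = 0; < 1e-6 -> CLOSED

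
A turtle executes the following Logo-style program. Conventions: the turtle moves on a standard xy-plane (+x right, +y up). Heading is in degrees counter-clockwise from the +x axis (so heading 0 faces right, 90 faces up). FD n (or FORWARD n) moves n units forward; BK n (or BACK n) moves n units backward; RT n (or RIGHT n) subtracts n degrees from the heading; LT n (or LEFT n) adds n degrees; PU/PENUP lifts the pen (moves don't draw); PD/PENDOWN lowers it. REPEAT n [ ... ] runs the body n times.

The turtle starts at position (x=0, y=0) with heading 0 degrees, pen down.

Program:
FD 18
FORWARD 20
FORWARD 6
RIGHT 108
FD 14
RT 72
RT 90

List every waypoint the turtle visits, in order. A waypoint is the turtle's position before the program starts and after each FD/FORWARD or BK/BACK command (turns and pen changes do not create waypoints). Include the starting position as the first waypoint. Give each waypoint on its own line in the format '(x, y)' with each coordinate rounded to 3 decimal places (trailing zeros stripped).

Answer: (0, 0)
(18, 0)
(38, 0)
(44, 0)
(39.674, -13.315)

Derivation:
Executing turtle program step by step:
Start: pos=(0,0), heading=0, pen down
FD 18: (0,0) -> (18,0) [heading=0, draw]
FD 20: (18,0) -> (38,0) [heading=0, draw]
FD 6: (38,0) -> (44,0) [heading=0, draw]
RT 108: heading 0 -> 252
FD 14: (44,0) -> (39.674,-13.315) [heading=252, draw]
RT 72: heading 252 -> 180
RT 90: heading 180 -> 90
Final: pos=(39.674,-13.315), heading=90, 4 segment(s) drawn
Waypoints (5 total):
(0, 0)
(18, 0)
(38, 0)
(44, 0)
(39.674, -13.315)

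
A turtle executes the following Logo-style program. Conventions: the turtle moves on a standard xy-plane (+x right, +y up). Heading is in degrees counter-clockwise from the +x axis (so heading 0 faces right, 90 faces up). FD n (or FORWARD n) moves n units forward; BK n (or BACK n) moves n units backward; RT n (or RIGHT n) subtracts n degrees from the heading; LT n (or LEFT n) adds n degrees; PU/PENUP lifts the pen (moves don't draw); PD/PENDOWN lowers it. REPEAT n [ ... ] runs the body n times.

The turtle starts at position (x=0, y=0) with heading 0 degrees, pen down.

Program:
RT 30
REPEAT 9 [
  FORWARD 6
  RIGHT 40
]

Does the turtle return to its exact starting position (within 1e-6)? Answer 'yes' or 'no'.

Executing turtle program step by step:
Start: pos=(0,0), heading=0, pen down
RT 30: heading 0 -> 330
REPEAT 9 [
  -- iteration 1/9 --
  FD 6: (0,0) -> (5.196,-3) [heading=330, draw]
  RT 40: heading 330 -> 290
  -- iteration 2/9 --
  FD 6: (5.196,-3) -> (7.248,-8.638) [heading=290, draw]
  RT 40: heading 290 -> 250
  -- iteration 3/9 --
  FD 6: (7.248,-8.638) -> (5.196,-14.276) [heading=250, draw]
  RT 40: heading 250 -> 210
  -- iteration 4/9 --
  FD 6: (5.196,-14.276) -> (0,-17.276) [heading=210, draw]
  RT 40: heading 210 -> 170
  -- iteration 5/9 --
  FD 6: (0,-17.276) -> (-5.909,-16.234) [heading=170, draw]
  RT 40: heading 170 -> 130
  -- iteration 6/9 --
  FD 6: (-5.909,-16.234) -> (-9.766,-11.638) [heading=130, draw]
  RT 40: heading 130 -> 90
  -- iteration 7/9 --
  FD 6: (-9.766,-11.638) -> (-9.766,-5.638) [heading=90, draw]
  RT 40: heading 90 -> 50
  -- iteration 8/9 --
  FD 6: (-9.766,-5.638) -> (-5.909,-1.042) [heading=50, draw]
  RT 40: heading 50 -> 10
  -- iteration 9/9 --
  FD 6: (-5.909,-1.042) -> (0,0) [heading=10, draw]
  RT 40: heading 10 -> 330
]
Final: pos=(0,0), heading=330, 9 segment(s) drawn

Start position: (0, 0)
Final position: (0, 0)
Distance = 0; < 1e-6 -> CLOSED

Answer: yes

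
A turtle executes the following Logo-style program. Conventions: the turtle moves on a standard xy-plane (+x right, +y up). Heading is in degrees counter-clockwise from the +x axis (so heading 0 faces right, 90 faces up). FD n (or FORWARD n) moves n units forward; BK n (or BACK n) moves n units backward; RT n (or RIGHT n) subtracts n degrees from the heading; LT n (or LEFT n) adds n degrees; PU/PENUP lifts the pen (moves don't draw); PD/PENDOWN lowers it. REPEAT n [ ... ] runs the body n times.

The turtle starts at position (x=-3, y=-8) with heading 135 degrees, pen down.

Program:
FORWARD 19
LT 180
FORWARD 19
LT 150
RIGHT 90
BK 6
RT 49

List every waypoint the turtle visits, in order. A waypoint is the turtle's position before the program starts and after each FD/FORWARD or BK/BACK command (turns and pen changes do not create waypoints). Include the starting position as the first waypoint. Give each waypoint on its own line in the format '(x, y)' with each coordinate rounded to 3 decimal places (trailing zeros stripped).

Answer: (-3, -8)
(-16.435, 5.435)
(-3, -8)
(-8.796, -9.553)

Derivation:
Executing turtle program step by step:
Start: pos=(-3,-8), heading=135, pen down
FD 19: (-3,-8) -> (-16.435,5.435) [heading=135, draw]
LT 180: heading 135 -> 315
FD 19: (-16.435,5.435) -> (-3,-8) [heading=315, draw]
LT 150: heading 315 -> 105
RT 90: heading 105 -> 15
BK 6: (-3,-8) -> (-8.796,-9.553) [heading=15, draw]
RT 49: heading 15 -> 326
Final: pos=(-8.796,-9.553), heading=326, 3 segment(s) drawn
Waypoints (4 total):
(-3, -8)
(-16.435, 5.435)
(-3, -8)
(-8.796, -9.553)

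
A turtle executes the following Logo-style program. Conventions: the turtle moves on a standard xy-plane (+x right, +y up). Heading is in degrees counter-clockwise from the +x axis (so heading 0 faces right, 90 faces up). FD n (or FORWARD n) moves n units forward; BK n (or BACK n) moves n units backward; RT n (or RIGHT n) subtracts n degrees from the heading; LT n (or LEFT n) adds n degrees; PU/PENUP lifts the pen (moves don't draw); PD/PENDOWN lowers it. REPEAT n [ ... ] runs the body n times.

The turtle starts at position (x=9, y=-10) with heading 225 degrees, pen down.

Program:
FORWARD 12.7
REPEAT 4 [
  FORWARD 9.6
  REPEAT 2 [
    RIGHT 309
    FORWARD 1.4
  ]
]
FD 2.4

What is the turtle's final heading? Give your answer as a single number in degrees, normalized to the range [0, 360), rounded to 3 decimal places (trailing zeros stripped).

Executing turtle program step by step:
Start: pos=(9,-10), heading=225, pen down
FD 12.7: (9,-10) -> (0.02,-18.98) [heading=225, draw]
REPEAT 4 [
  -- iteration 1/4 --
  FD 9.6: (0.02,-18.98) -> (-6.768,-25.768) [heading=225, draw]
  REPEAT 2 [
    -- iteration 1/2 --
    RT 309: heading 225 -> 276
    FD 1.4: (-6.768,-25.768) -> (-6.622,-27.161) [heading=276, draw]
    -- iteration 2/2 --
    RT 309: heading 276 -> 327
    FD 1.4: (-6.622,-27.161) -> (-5.448,-27.923) [heading=327, draw]
  ]
  -- iteration 2/4 --
  FD 9.6: (-5.448,-27.923) -> (2.603,-33.152) [heading=327, draw]
  REPEAT 2 [
    -- iteration 1/2 --
    RT 309: heading 327 -> 18
    FD 1.4: (2.603,-33.152) -> (3.935,-32.719) [heading=18, draw]
    -- iteration 2/2 --
    RT 309: heading 18 -> 69
    FD 1.4: (3.935,-32.719) -> (4.436,-31.412) [heading=69, draw]
  ]
  -- iteration 3/4 --
  FD 9.6: (4.436,-31.412) -> (7.877,-22.45) [heading=69, draw]
  REPEAT 2 [
    -- iteration 1/2 --
    RT 309: heading 69 -> 120
    FD 1.4: (7.877,-22.45) -> (7.177,-21.237) [heading=120, draw]
    -- iteration 2/2 --
    RT 309: heading 120 -> 171
    FD 1.4: (7.177,-21.237) -> (5.794,-21.018) [heading=171, draw]
  ]
  -- iteration 4/4 --
  FD 9.6: (5.794,-21.018) -> (-3.688,-19.517) [heading=171, draw]
  REPEAT 2 [
    -- iteration 1/2 --
    RT 309: heading 171 -> 222
    FD 1.4: (-3.688,-19.517) -> (-4.728,-20.453) [heading=222, draw]
    -- iteration 2/2 --
    RT 309: heading 222 -> 273
    FD 1.4: (-4.728,-20.453) -> (-4.655,-21.851) [heading=273, draw]
  ]
]
FD 2.4: (-4.655,-21.851) -> (-4.529,-24.248) [heading=273, draw]
Final: pos=(-4.529,-24.248), heading=273, 14 segment(s) drawn

Answer: 273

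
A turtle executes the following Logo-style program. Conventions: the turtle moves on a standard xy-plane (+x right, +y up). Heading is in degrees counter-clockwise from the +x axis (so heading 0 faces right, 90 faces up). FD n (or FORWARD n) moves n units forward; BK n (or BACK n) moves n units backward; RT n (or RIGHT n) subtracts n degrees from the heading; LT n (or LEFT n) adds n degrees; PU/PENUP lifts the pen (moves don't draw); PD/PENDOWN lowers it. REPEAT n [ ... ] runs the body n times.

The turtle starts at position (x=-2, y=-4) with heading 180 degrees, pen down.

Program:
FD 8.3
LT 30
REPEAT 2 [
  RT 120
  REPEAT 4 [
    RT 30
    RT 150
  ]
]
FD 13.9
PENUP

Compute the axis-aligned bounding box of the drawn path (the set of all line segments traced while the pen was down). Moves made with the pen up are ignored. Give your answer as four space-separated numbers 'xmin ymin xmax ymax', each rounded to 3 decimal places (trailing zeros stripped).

Executing turtle program step by step:
Start: pos=(-2,-4), heading=180, pen down
FD 8.3: (-2,-4) -> (-10.3,-4) [heading=180, draw]
LT 30: heading 180 -> 210
REPEAT 2 [
  -- iteration 1/2 --
  RT 120: heading 210 -> 90
  REPEAT 4 [
    -- iteration 1/4 --
    RT 30: heading 90 -> 60
    RT 150: heading 60 -> 270
    -- iteration 2/4 --
    RT 30: heading 270 -> 240
    RT 150: heading 240 -> 90
    -- iteration 3/4 --
    RT 30: heading 90 -> 60
    RT 150: heading 60 -> 270
    -- iteration 4/4 --
    RT 30: heading 270 -> 240
    RT 150: heading 240 -> 90
  ]
  -- iteration 2/2 --
  RT 120: heading 90 -> 330
  REPEAT 4 [
    -- iteration 1/4 --
    RT 30: heading 330 -> 300
    RT 150: heading 300 -> 150
    -- iteration 2/4 --
    RT 30: heading 150 -> 120
    RT 150: heading 120 -> 330
    -- iteration 3/4 --
    RT 30: heading 330 -> 300
    RT 150: heading 300 -> 150
    -- iteration 4/4 --
    RT 30: heading 150 -> 120
    RT 150: heading 120 -> 330
  ]
]
FD 13.9: (-10.3,-4) -> (1.738,-10.95) [heading=330, draw]
PU: pen up
Final: pos=(1.738,-10.95), heading=330, 2 segment(s) drawn

Segment endpoints: x in {-10.3, -2, 1.738}, y in {-10.95, -4, -4}
xmin=-10.3, ymin=-10.95, xmax=1.738, ymax=-4

Answer: -10.3 -10.95 1.738 -4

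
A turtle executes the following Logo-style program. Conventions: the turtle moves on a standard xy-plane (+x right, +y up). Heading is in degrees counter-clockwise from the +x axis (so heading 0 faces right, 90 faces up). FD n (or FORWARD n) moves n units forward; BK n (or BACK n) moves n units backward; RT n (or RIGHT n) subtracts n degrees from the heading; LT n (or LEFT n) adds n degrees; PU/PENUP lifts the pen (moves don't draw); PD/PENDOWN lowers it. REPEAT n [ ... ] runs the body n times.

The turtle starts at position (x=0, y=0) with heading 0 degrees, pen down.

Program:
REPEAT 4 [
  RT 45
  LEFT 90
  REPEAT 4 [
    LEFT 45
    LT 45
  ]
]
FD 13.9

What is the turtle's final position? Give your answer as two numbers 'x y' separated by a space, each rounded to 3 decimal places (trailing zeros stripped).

Answer: -13.9 0

Derivation:
Executing turtle program step by step:
Start: pos=(0,0), heading=0, pen down
REPEAT 4 [
  -- iteration 1/4 --
  RT 45: heading 0 -> 315
  LT 90: heading 315 -> 45
  REPEAT 4 [
    -- iteration 1/4 --
    LT 45: heading 45 -> 90
    LT 45: heading 90 -> 135
    -- iteration 2/4 --
    LT 45: heading 135 -> 180
    LT 45: heading 180 -> 225
    -- iteration 3/4 --
    LT 45: heading 225 -> 270
    LT 45: heading 270 -> 315
    -- iteration 4/4 --
    LT 45: heading 315 -> 0
    LT 45: heading 0 -> 45
  ]
  -- iteration 2/4 --
  RT 45: heading 45 -> 0
  LT 90: heading 0 -> 90
  REPEAT 4 [
    -- iteration 1/4 --
    LT 45: heading 90 -> 135
    LT 45: heading 135 -> 180
    -- iteration 2/4 --
    LT 45: heading 180 -> 225
    LT 45: heading 225 -> 270
    -- iteration 3/4 --
    LT 45: heading 270 -> 315
    LT 45: heading 315 -> 0
    -- iteration 4/4 --
    LT 45: heading 0 -> 45
    LT 45: heading 45 -> 90
  ]
  -- iteration 3/4 --
  RT 45: heading 90 -> 45
  LT 90: heading 45 -> 135
  REPEAT 4 [
    -- iteration 1/4 --
    LT 45: heading 135 -> 180
    LT 45: heading 180 -> 225
    -- iteration 2/4 --
    LT 45: heading 225 -> 270
    LT 45: heading 270 -> 315
    -- iteration 3/4 --
    LT 45: heading 315 -> 0
    LT 45: heading 0 -> 45
    -- iteration 4/4 --
    LT 45: heading 45 -> 90
    LT 45: heading 90 -> 135
  ]
  -- iteration 4/4 --
  RT 45: heading 135 -> 90
  LT 90: heading 90 -> 180
  REPEAT 4 [
    -- iteration 1/4 --
    LT 45: heading 180 -> 225
    LT 45: heading 225 -> 270
    -- iteration 2/4 --
    LT 45: heading 270 -> 315
    LT 45: heading 315 -> 0
    -- iteration 3/4 --
    LT 45: heading 0 -> 45
    LT 45: heading 45 -> 90
    -- iteration 4/4 --
    LT 45: heading 90 -> 135
    LT 45: heading 135 -> 180
  ]
]
FD 13.9: (0,0) -> (-13.9,0) [heading=180, draw]
Final: pos=(-13.9,0), heading=180, 1 segment(s) drawn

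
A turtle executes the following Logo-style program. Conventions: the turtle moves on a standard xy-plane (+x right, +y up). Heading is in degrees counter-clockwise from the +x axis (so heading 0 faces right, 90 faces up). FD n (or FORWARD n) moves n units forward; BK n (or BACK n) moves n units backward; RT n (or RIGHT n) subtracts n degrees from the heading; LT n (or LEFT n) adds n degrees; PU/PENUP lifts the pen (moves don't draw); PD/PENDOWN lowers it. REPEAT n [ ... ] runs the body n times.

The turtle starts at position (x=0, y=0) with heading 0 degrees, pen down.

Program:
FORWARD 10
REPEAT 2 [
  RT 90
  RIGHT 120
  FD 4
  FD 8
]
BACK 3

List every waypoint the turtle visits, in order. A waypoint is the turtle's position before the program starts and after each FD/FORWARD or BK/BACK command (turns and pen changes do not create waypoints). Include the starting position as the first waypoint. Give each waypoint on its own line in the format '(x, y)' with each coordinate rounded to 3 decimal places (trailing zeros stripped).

Answer: (0, 0)
(10, 0)
(6.536, 2)
(-0.392, 6)
(1.608, 2.536)
(5.608, -4.392)
(4.108, -1.794)

Derivation:
Executing turtle program step by step:
Start: pos=(0,0), heading=0, pen down
FD 10: (0,0) -> (10,0) [heading=0, draw]
REPEAT 2 [
  -- iteration 1/2 --
  RT 90: heading 0 -> 270
  RT 120: heading 270 -> 150
  FD 4: (10,0) -> (6.536,2) [heading=150, draw]
  FD 8: (6.536,2) -> (-0.392,6) [heading=150, draw]
  -- iteration 2/2 --
  RT 90: heading 150 -> 60
  RT 120: heading 60 -> 300
  FD 4: (-0.392,6) -> (1.608,2.536) [heading=300, draw]
  FD 8: (1.608,2.536) -> (5.608,-4.392) [heading=300, draw]
]
BK 3: (5.608,-4.392) -> (4.108,-1.794) [heading=300, draw]
Final: pos=(4.108,-1.794), heading=300, 6 segment(s) drawn
Waypoints (7 total):
(0, 0)
(10, 0)
(6.536, 2)
(-0.392, 6)
(1.608, 2.536)
(5.608, -4.392)
(4.108, -1.794)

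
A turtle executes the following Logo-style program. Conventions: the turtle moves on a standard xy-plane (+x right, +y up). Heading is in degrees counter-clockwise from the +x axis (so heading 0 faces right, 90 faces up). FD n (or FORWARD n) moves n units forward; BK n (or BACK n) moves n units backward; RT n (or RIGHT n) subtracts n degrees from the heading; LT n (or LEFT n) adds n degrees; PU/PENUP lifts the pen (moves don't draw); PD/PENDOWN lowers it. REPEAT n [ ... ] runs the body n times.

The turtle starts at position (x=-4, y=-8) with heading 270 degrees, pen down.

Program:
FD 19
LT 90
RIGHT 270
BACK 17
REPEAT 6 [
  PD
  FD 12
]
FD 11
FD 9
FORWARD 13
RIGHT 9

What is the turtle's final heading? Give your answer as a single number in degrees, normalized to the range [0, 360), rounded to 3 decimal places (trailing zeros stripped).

Answer: 81

Derivation:
Executing turtle program step by step:
Start: pos=(-4,-8), heading=270, pen down
FD 19: (-4,-8) -> (-4,-27) [heading=270, draw]
LT 90: heading 270 -> 0
RT 270: heading 0 -> 90
BK 17: (-4,-27) -> (-4,-44) [heading=90, draw]
REPEAT 6 [
  -- iteration 1/6 --
  PD: pen down
  FD 12: (-4,-44) -> (-4,-32) [heading=90, draw]
  -- iteration 2/6 --
  PD: pen down
  FD 12: (-4,-32) -> (-4,-20) [heading=90, draw]
  -- iteration 3/6 --
  PD: pen down
  FD 12: (-4,-20) -> (-4,-8) [heading=90, draw]
  -- iteration 4/6 --
  PD: pen down
  FD 12: (-4,-8) -> (-4,4) [heading=90, draw]
  -- iteration 5/6 --
  PD: pen down
  FD 12: (-4,4) -> (-4,16) [heading=90, draw]
  -- iteration 6/6 --
  PD: pen down
  FD 12: (-4,16) -> (-4,28) [heading=90, draw]
]
FD 11: (-4,28) -> (-4,39) [heading=90, draw]
FD 9: (-4,39) -> (-4,48) [heading=90, draw]
FD 13: (-4,48) -> (-4,61) [heading=90, draw]
RT 9: heading 90 -> 81
Final: pos=(-4,61), heading=81, 11 segment(s) drawn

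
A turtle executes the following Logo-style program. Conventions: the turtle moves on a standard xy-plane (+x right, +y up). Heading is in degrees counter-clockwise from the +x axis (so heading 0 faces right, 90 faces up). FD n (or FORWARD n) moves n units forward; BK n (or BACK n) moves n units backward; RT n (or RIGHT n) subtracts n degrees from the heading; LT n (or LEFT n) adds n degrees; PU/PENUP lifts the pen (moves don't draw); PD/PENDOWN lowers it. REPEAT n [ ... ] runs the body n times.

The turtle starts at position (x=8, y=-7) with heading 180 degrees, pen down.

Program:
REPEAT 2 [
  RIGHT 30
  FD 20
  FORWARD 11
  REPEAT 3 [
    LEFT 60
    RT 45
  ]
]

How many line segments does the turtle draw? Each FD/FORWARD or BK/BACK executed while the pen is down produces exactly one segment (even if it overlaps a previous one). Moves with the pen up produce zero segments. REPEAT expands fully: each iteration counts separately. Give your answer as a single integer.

Executing turtle program step by step:
Start: pos=(8,-7), heading=180, pen down
REPEAT 2 [
  -- iteration 1/2 --
  RT 30: heading 180 -> 150
  FD 20: (8,-7) -> (-9.321,3) [heading=150, draw]
  FD 11: (-9.321,3) -> (-18.847,8.5) [heading=150, draw]
  REPEAT 3 [
    -- iteration 1/3 --
    LT 60: heading 150 -> 210
    RT 45: heading 210 -> 165
    -- iteration 2/3 --
    LT 60: heading 165 -> 225
    RT 45: heading 225 -> 180
    -- iteration 3/3 --
    LT 60: heading 180 -> 240
    RT 45: heading 240 -> 195
  ]
  -- iteration 2/2 --
  RT 30: heading 195 -> 165
  FD 20: (-18.847,8.5) -> (-38.165,13.676) [heading=165, draw]
  FD 11: (-38.165,13.676) -> (-48.79,16.523) [heading=165, draw]
  REPEAT 3 [
    -- iteration 1/3 --
    LT 60: heading 165 -> 225
    RT 45: heading 225 -> 180
    -- iteration 2/3 --
    LT 60: heading 180 -> 240
    RT 45: heading 240 -> 195
    -- iteration 3/3 --
    LT 60: heading 195 -> 255
    RT 45: heading 255 -> 210
  ]
]
Final: pos=(-48.79,16.523), heading=210, 4 segment(s) drawn
Segments drawn: 4

Answer: 4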